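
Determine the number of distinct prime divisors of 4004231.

4004231 = 7^2 · 81719
81719 = 11 · 7429
7429 = 17 · 437
437 = 19 · 23
4004231 = 7^2 · 11 · 17 · 19 · 23, which has 5 distinct prime factors.

5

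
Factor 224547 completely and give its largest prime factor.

224547 = 3 · 74849
74849 = 29 · 2581
2581 = 29 · 89
89 is prime.
So 224547 = 3 · 29^2 · 89; the largest prime factor is 89.

89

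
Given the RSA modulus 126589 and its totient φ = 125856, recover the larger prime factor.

457

φ(n) = (p−1)(q−1) = n − (p+q) + 1, so p + q = 126589 − 125856 + 1 = 734.
p and q are the roots of t² − 734t + 126589 = 0.
Discriminant: 734² − 4·126589 = 538756 − 506356 = 32400; √32400 = 180.
q = (734 − 180)/2 = 277, p = (734 + 180)/2 = 457.
Check: 277 · 457 = 126589.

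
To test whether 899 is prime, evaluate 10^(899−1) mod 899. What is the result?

10^1 ≡ 10 (mod 899)
10^2 ≡ 10^2 = 100 ≡ 100 (mod 899)
10^4 ≡ 100^2 = 10000 ≡ 111 (mod 899)
10^8 ≡ 111^2 = 12321 ≡ 634 (mod 899)
10^16 ≡ 634^2 = 401956 ≡ 103 (mod 899)
10^32 ≡ 103^2 = 10609 ≡ 720 (mod 899)
10^64 ≡ 720^2 = 518400 ≡ 576 (mod 899)
10^128 ≡ 576^2 = 331776 ≡ 45 (mod 899)
10^256 ≡ 45^2 = 2025 ≡ 227 (mod 899)
10^512 ≡ 227^2 = 51529 ≡ 286 (mod 899)
898 = 512 + 256 + 128 + 2 in binary powers of 2.
So 10^898 ≡ 286 · 227 · 45 · 100 ≡ 71 (mod 899).
Since 71 ≠ 1, base 10 is a Fermat witness: 899 is composite.

71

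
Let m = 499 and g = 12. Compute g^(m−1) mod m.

12^1 ≡ 12 (mod 499)
12^2 ≡ 12^2 = 144 ≡ 144 (mod 499)
12^4 ≡ 144^2 = 20736 ≡ 277 (mod 499)
12^8 ≡ 277^2 = 76729 ≡ 382 (mod 499)
12^16 ≡ 382^2 = 145924 ≡ 216 (mod 499)
12^32 ≡ 216^2 = 46656 ≡ 249 (mod 499)
12^64 ≡ 249^2 = 62001 ≡ 125 (mod 499)
12^128 ≡ 125^2 = 15625 ≡ 156 (mod 499)
12^256 ≡ 156^2 = 24336 ≡ 384 (mod 499)
498 = 256 + 128 + 64 + 32 + 16 + 2 in binary powers of 2.
So 12^498 ≡ 384 · 156 · 125 · 249 · 216 · 144 ≡ 1 (mod 499).
Since the result is 1, base 12 gives no evidence that 499 is composite.

1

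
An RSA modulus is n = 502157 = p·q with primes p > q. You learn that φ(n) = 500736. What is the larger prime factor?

769

φ(n) = (p−1)(q−1) = n − (p+q) + 1, so p + q = 502157 − 500736 + 1 = 1422.
p and q are the roots of t² − 1422t + 502157 = 0.
Discriminant: 1422² − 4·502157 = 2022084 − 2008628 = 13456; √13456 = 116.
q = (1422 − 116)/2 = 653, p = (1422 + 116)/2 = 769.
Check: 653 · 769 = 502157.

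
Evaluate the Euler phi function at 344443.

Factor: 344443 = 11 · 173 · 181.
φ(344443) = (11−1) · (173−1) · (181−1) = 10 · 172 · 180 = 309600.

309600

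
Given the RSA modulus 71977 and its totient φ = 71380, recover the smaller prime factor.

φ(n) = (p−1)(q−1) = n − (p+q) + 1, so p + q = 71977 − 71380 + 1 = 598.
p and q are the roots of t² − 598t + 71977 = 0.
Discriminant: 598² − 4·71977 = 357604 − 287908 = 69696; √69696 = 264.
q = (598 − 264)/2 = 167, p = (598 + 264)/2 = 431.
Check: 167 · 431 = 71977.

167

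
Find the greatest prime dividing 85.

85 = 5 · 17
17 is prime.
So 85 = 5 · 17; the largest prime factor is 17.

17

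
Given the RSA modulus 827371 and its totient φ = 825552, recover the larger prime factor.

937

φ(n) = (p−1)(q−1) = n − (p+q) + 1, so p + q = 827371 − 825552 + 1 = 1820.
p and q are the roots of t² − 1820t + 827371 = 0.
Discriminant: 1820² − 4·827371 = 3312400 − 3309484 = 2916; √2916 = 54.
q = (1820 − 54)/2 = 883, p = (1820 + 54)/2 = 937.
Check: 883 · 937 = 827371.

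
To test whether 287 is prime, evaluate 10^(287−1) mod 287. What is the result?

256

10^1 ≡ 10 (mod 287)
10^2 ≡ 10^2 = 100 ≡ 100 (mod 287)
10^4 ≡ 100^2 = 10000 ≡ 242 (mod 287)
10^8 ≡ 242^2 = 58564 ≡ 16 (mod 287)
10^16 ≡ 16^2 = 256 ≡ 256 (mod 287)
10^32 ≡ 256^2 = 65536 ≡ 100 (mod 287)
10^64 ≡ 100^2 = 10000 ≡ 242 (mod 287)
10^128 ≡ 242^2 = 58564 ≡ 16 (mod 287)
10^256 ≡ 16^2 = 256 ≡ 256 (mod 287)
286 = 256 + 16 + 8 + 4 + 2 in binary powers of 2.
So 10^286 ≡ 256 · 256 · 16 · 242 · 100 ≡ 256 (mod 287).
Since 256 ≠ 1, base 10 is a Fermat witness: 287 is composite.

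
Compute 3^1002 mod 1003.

144

3^1 ≡ 3 (mod 1003)
3^2 ≡ 3^2 = 9 ≡ 9 (mod 1003)
3^4 ≡ 9^2 = 81 ≡ 81 (mod 1003)
3^8 ≡ 81^2 = 6561 ≡ 543 (mod 1003)
3^16 ≡ 543^2 = 294849 ≡ 970 (mod 1003)
3^32 ≡ 970^2 = 940900 ≡ 86 (mod 1003)
3^64 ≡ 86^2 = 7396 ≡ 375 (mod 1003)
3^128 ≡ 375^2 = 140625 ≡ 205 (mod 1003)
3^256 ≡ 205^2 = 42025 ≡ 902 (mod 1003)
3^512 ≡ 902^2 = 813604 ≡ 171 (mod 1003)
1002 = 512 + 256 + 128 + 64 + 32 + 8 + 2 in binary powers of 2.
So 3^1002 ≡ 171 · 902 · 205 · 375 · 86 · 543 · 9 ≡ 144 (mod 1003).
Since 144 ≠ 1, base 3 is a Fermat witness: 1003 is composite.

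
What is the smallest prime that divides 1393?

7

1393 is odd.
Digit sum 16, not divisible by 3.
Ends in 3: not divisible by 5.
7: 1393 = 7·199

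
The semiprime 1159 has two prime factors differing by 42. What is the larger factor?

61

Since p = q + 42, we have 1159 = q(q + 42), so q² + 42q − 1159 = 0.
Discriminant: 42² + 4·1159 = 1764 + 4636 = 6400; √6400 = 80.
q = (−42 + 80)/2 = 19, and p = q + 42 = 61.
Check: 19 · 61 = 1159.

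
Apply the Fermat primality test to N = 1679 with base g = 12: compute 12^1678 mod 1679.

12^1 ≡ 12 (mod 1679)
12^2 ≡ 12^2 = 144 ≡ 144 (mod 1679)
12^4 ≡ 144^2 = 20736 ≡ 588 (mod 1679)
12^8 ≡ 588^2 = 345744 ≡ 1549 (mod 1679)
12^16 ≡ 1549^2 = 2399401 ≡ 110 (mod 1679)
12^32 ≡ 110^2 = 12100 ≡ 347 (mod 1679)
12^64 ≡ 347^2 = 120409 ≡ 1200 (mod 1679)
12^128 ≡ 1200^2 = 1440000 ≡ 1097 (mod 1679)
12^256 ≡ 1097^2 = 1203409 ≡ 1245 (mod 1679)
12^512 ≡ 1245^2 = 1550025 ≡ 308 (mod 1679)
12^1024 ≡ 308^2 = 94864 ≡ 840 (mod 1679)
1678 = 1024 + 512 + 128 + 8 + 4 + 2 in binary powers of 2.
So 12^1678 ≡ 840 · 308 · 1097 · 1549 · 588 · 144 ≡ 653 (mod 1679).
Since 653 ≠ 1, base 12 is a Fermat witness: 1679 is composite.

653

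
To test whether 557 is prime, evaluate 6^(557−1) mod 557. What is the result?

6^1 ≡ 6 (mod 557)
6^2 ≡ 6^2 = 36 ≡ 36 (mod 557)
6^4 ≡ 36^2 = 1296 ≡ 182 (mod 557)
6^8 ≡ 182^2 = 33124 ≡ 261 (mod 557)
6^16 ≡ 261^2 = 68121 ≡ 167 (mod 557)
6^32 ≡ 167^2 = 27889 ≡ 39 (mod 557)
6^64 ≡ 39^2 = 1521 ≡ 407 (mod 557)
6^128 ≡ 407^2 = 165649 ≡ 220 (mod 557)
6^256 ≡ 220^2 = 48400 ≡ 498 (mod 557)
6^512 ≡ 498^2 = 248004 ≡ 139 (mod 557)
556 = 512 + 32 + 8 + 4 in binary powers of 2.
So 6^556 ≡ 139 · 39 · 261 · 182 ≡ 1 (mod 557).
Since the result is 1, base 6 gives no evidence that 557 is composite.

1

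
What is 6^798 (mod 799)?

247

6^1 ≡ 6 (mod 799)
6^2 ≡ 6^2 = 36 ≡ 36 (mod 799)
6^4 ≡ 36^2 = 1296 ≡ 497 (mod 799)
6^8 ≡ 497^2 = 247009 ≡ 118 (mod 799)
6^16 ≡ 118^2 = 13924 ≡ 341 (mod 799)
6^32 ≡ 341^2 = 116281 ≡ 426 (mod 799)
6^64 ≡ 426^2 = 181476 ≡ 103 (mod 799)
6^128 ≡ 103^2 = 10609 ≡ 222 (mod 799)
6^256 ≡ 222^2 = 49284 ≡ 545 (mod 799)
6^512 ≡ 545^2 = 297025 ≡ 596 (mod 799)
798 = 512 + 256 + 16 + 8 + 4 + 2 in binary powers of 2.
So 6^798 ≡ 596 · 545 · 341 · 118 · 497 · 36 ≡ 247 (mod 799).
Since 247 ≠ 1, base 6 is a Fermat witness: 799 is composite.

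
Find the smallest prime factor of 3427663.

47

3427663 is odd.
Digit sum 31, not divisible by 3.
Ends in 3: not divisible by 5.
7: 3427663 = 7·489666 + 1
11: 3427663 = 11·311605 + 8
13: 3427663 = 13·263666 + 5
17: 3427663 = 17·201627 + 4
19: 3427663 = 19·180403 + 6
23: 3427663 = 23·149028 + 19
29: 3427663 = 29·118195 + 8
31: 3427663 = 31·110569 + 24
37: 3427663 = 37·92639 + 20
41: 3427663 = 41·83601 + 22
43: 3427663 = 43·79713 + 4
47: 3427663 = 47·72929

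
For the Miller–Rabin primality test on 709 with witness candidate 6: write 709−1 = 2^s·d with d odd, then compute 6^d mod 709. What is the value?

96

709 − 1 = 708 = 2^2 · 177, so d = 177.
6^1 ≡ 6 (mod 709)
6^2 ≡ 6^2 = 36 ≡ 36 (mod 709)
6^4 ≡ 36^2 = 1296 ≡ 587 (mod 709)
6^8 ≡ 587^2 = 344569 ≡ 704 (mod 709)
6^16 ≡ 704^2 = 495616 ≡ 25 (mod 709)
6^32 ≡ 25^2 = 625 ≡ 625 (mod 709)
6^64 ≡ 625^2 = 390625 ≡ 675 (mod 709)
6^128 ≡ 675^2 = 455625 ≡ 447 (mod 709)
177 = 128 + 32 + 16 + 1 in binary powers of 2.
So 6^177 ≡ 447 · 625 · 25 · 6 ≡ 96 (mod 709).
Squaring chain: 96 → 708; reaches −1, so base 6 does not prove 709 composite.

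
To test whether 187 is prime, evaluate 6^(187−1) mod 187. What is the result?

6^1 ≡ 6 (mod 187)
6^2 ≡ 6^2 = 36 ≡ 36 (mod 187)
6^4 ≡ 36^2 = 1296 ≡ 174 (mod 187)
6^8 ≡ 174^2 = 30276 ≡ 169 (mod 187)
6^16 ≡ 169^2 = 28561 ≡ 137 (mod 187)
6^32 ≡ 137^2 = 18769 ≡ 69 (mod 187)
6^64 ≡ 69^2 = 4761 ≡ 86 (mod 187)
6^128 ≡ 86^2 = 7396 ≡ 103 (mod 187)
186 = 128 + 32 + 16 + 8 + 2 in binary powers of 2.
So 6^186 ≡ 103 · 69 · 137 · 169 · 36 ≡ 49 (mod 187).
Since 49 ≠ 1, base 6 is a Fermat witness: 187 is composite.

49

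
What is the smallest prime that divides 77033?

11

77033 is odd.
Digit sum 20, not divisible by 3.
Ends in 3: not divisible by 5.
7: 77033 = 7·11004 + 5
11: 77033 = 11·7003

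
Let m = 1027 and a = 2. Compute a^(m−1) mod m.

857

2^1 ≡ 2 (mod 1027)
2^2 ≡ 2^2 = 4 ≡ 4 (mod 1027)
2^4 ≡ 4^2 = 16 ≡ 16 (mod 1027)
2^8 ≡ 16^2 = 256 ≡ 256 (mod 1027)
2^16 ≡ 256^2 = 65536 ≡ 835 (mod 1027)
2^32 ≡ 835^2 = 697225 ≡ 919 (mod 1027)
2^64 ≡ 919^2 = 844561 ≡ 367 (mod 1027)
2^128 ≡ 367^2 = 134689 ≡ 152 (mod 1027)
2^256 ≡ 152^2 = 23104 ≡ 510 (mod 1027)
2^512 ≡ 510^2 = 260100 ≡ 269 (mod 1027)
2^1024 ≡ 269^2 = 72361 ≡ 471 (mod 1027)
1026 = 1024 + 2 in binary powers of 2.
So 2^1026 ≡ 471 · 4 ≡ 857 (mod 1027).
Since 857 ≠ 1, base 2 is a Fermat witness: 1027 is composite.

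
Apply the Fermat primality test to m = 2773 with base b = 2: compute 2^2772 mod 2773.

2^1 ≡ 2 (mod 2773)
2^2 ≡ 2^2 = 4 ≡ 4 (mod 2773)
2^4 ≡ 4^2 = 16 ≡ 16 (mod 2773)
2^8 ≡ 16^2 = 256 ≡ 256 (mod 2773)
2^16 ≡ 256^2 = 65536 ≡ 1757 (mod 2773)
2^32 ≡ 1757^2 = 3087049 ≡ 700 (mod 2773)
2^64 ≡ 700^2 = 490000 ≡ 1952 (mod 2773)
2^128 ≡ 1952^2 = 3810304 ≡ 202 (mod 2773)
2^256 ≡ 202^2 = 40804 ≡ 1982 (mod 2773)
2^512 ≡ 1982^2 = 3928324 ≡ 1756 (mod 2773)
2^1024 ≡ 1756^2 = 3083536 ≡ 2733 (mod 2773)
2^2048 ≡ 2733^2 = 7469289 ≡ 1600 (mod 2773)
2772 = 2048 + 512 + 128 + 64 + 16 + 4 in binary powers of 2.
So 2^2772 ≡ 1600 · 1756 · 202 · 1952 · 1757 · 16 ≡ 1088 (mod 2773).
Since 1088 ≠ 1, base 2 is a Fermat witness: 2773 is composite.

1088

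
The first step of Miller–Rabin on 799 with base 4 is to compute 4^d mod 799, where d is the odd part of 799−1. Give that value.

676

799 − 1 = 798 = 2^1 · 399, so d = 399.
4^1 ≡ 4 (mod 799)
4^2 ≡ 4^2 = 16 ≡ 16 (mod 799)
4^4 ≡ 16^2 = 256 ≡ 256 (mod 799)
4^8 ≡ 256^2 = 65536 ≡ 18 (mod 799)
4^16 ≡ 18^2 = 324 ≡ 324 (mod 799)
4^32 ≡ 324^2 = 104976 ≡ 307 (mod 799)
4^64 ≡ 307^2 = 94249 ≡ 766 (mod 799)
4^128 ≡ 766^2 = 586756 ≡ 290 (mod 799)
4^256 ≡ 290^2 = 84100 ≡ 205 (mod 799)
399 = 256 + 128 + 8 + 4 + 2 + 1 in binary powers of 2.
So 4^399 ≡ 205 · 290 · 18 · 256 · 16 · 4 ≡ 676 (mod 799).
Squaring chain: 676; never reaches −1, so base 4 is a Miller–Rabin witness that 799 is composite.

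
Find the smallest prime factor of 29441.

59

29441 is odd.
Digit sum 20, not divisible by 3.
Ends in 1: not divisible by 5.
7: 29441 = 7·4205 + 6
11: 29441 = 11·2676 + 5
13: 29441 = 13·2264 + 9
17: 29441 = 17·1731 + 14
19: 29441 = 19·1549 + 10
23: 29441 = 23·1280 + 1
29: 29441 = 29·1015 + 6
31: 29441 = 31·949 + 22
37: 29441 = 37·795 + 26
41: 29441 = 41·718 + 3
43: 29441 = 43·684 + 29
47: 29441 = 47·626 + 19
53: 29441 = 53·555 + 26
59: 29441 = 59·499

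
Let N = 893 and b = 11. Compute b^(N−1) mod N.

11^1 ≡ 11 (mod 893)
11^2 ≡ 11^2 = 121 ≡ 121 (mod 893)
11^4 ≡ 121^2 = 14641 ≡ 353 (mod 893)
11^8 ≡ 353^2 = 124609 ≡ 482 (mod 893)
11^16 ≡ 482^2 = 232324 ≡ 144 (mod 893)
11^32 ≡ 144^2 = 20736 ≡ 197 (mod 893)
11^64 ≡ 197^2 = 38809 ≡ 410 (mod 893)
11^128 ≡ 410^2 = 168100 ≡ 216 (mod 893)
11^256 ≡ 216^2 = 46656 ≡ 220 (mod 893)
11^512 ≡ 220^2 = 48400 ≡ 178 (mod 893)
892 = 512 + 256 + 64 + 32 + 16 + 8 + 4 in binary powers of 2.
So 11^892 ≡ 178 · 220 · 410 · 197 · 144 · 482 · 353 ≡ 410 (mod 893).
Since 410 ≠ 1, base 11 is a Fermat witness: 893 is composite.

410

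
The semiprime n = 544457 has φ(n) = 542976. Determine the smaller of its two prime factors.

673

φ(n) = (p−1)(q−1) = n − (p+q) + 1, so p + q = 544457 − 542976 + 1 = 1482.
p and q are the roots of t² − 1482t + 544457 = 0.
Discriminant: 1482² − 4·544457 = 2196324 − 2177828 = 18496; √18496 = 136.
q = (1482 − 136)/2 = 673, p = (1482 + 136)/2 = 809.
Check: 673 · 809 = 544457.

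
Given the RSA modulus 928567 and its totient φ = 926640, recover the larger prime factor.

991

φ(n) = (p−1)(q−1) = n − (p+q) + 1, so p + q = 928567 − 926640 + 1 = 1928.
p and q are the roots of t² − 1928t + 928567 = 0.
Discriminant: 1928² − 4·928567 = 3717184 − 3714268 = 2916; √2916 = 54.
q = (1928 − 54)/2 = 937, p = (1928 + 54)/2 = 991.
Check: 937 · 991 = 928567.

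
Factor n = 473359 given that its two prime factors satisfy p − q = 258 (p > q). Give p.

829

Since p = q + 258, we have 473359 = q(q + 258), so q² + 258q − 473359 = 0.
Discriminant: 258² + 4·473359 = 66564 + 1893436 = 1960000; √1960000 = 1400.
q = (−258 + 1400)/2 = 571, and p = q + 258 = 829.
Check: 571 · 829 = 473359.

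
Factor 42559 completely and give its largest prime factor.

42559 = 11 · 3869
3869 = 53 · 73
73 is prime.
So 42559 = 11 · 53 · 73; the largest prime factor is 73.

73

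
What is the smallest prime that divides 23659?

59

23659 is odd.
Digit sum 25, not divisible by 3.
Ends in 9: not divisible by 5.
7: 23659 = 7·3379 + 6
11: 23659 = 11·2150 + 9
13: 23659 = 13·1819 + 12
17: 23659 = 17·1391 + 12
19: 23659 = 19·1245 + 4
23: 23659 = 23·1028 + 15
29: 23659 = 29·815 + 24
31: 23659 = 31·763 + 6
37: 23659 = 37·639 + 16
41: 23659 = 41·577 + 2
43: 23659 = 43·550 + 9
47: 23659 = 47·503 + 18
53: 23659 = 53·446 + 21
59: 23659 = 59·401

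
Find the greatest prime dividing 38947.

38947 = 17 · 2291
2291 = 29 · 79
79 is prime.
So 38947 = 17 · 29 · 79; the largest prime factor is 79.

79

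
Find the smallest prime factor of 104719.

104719 is odd.
Digit sum 22, not divisible by 3.
Ends in 9: not divisible by 5.
7: 104719 = 7·14959 + 6
11: 104719 = 11·9519 + 10
13: 104719 = 13·8055 + 4
17: 104719 = 17·6159 + 16
19: 104719 = 19·5511 + 10
23: 104719 = 23·4553

23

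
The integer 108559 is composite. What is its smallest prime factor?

108559 is odd.
Digit sum 28, not divisible by 3.
Ends in 9: not divisible by 5.
7: 108559 = 7·15508 + 3
11: 108559 = 11·9869

11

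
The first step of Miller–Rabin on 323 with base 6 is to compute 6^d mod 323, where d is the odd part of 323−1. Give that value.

244

323 − 1 = 322 = 2^1 · 161, so d = 161.
6^1 ≡ 6 (mod 323)
6^2 ≡ 6^2 = 36 ≡ 36 (mod 323)
6^4 ≡ 36^2 = 1296 ≡ 4 (mod 323)
6^8 ≡ 4^2 = 16 ≡ 16 (mod 323)
6^16 ≡ 16^2 = 256 ≡ 256 (mod 323)
6^32 ≡ 256^2 = 65536 ≡ 290 (mod 323)
6^64 ≡ 290^2 = 84100 ≡ 120 (mod 323)
6^128 ≡ 120^2 = 14400 ≡ 188 (mod 323)
161 = 128 + 32 + 1 in binary powers of 2.
So 6^161 ≡ 188 · 290 · 6 ≡ 244 (mod 323).
Squaring chain: 244; never reaches −1, so base 6 is a Miller–Rabin witness that 323 is composite.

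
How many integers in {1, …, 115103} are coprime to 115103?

107640

Factor: 115103 = 31 · 47 · 79.
φ(115103) = (31−1) · (47−1) · (79−1) = 30 · 46 · 78 = 107640.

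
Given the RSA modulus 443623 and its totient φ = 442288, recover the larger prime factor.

φ(n) = (p−1)(q−1) = n − (p+q) + 1, so p + q = 443623 − 442288 + 1 = 1336.
p and q are the roots of t² − 1336t + 443623 = 0.
Discriminant: 1336² − 4·443623 = 1784896 − 1774492 = 10404; √10404 = 102.
q = (1336 − 102)/2 = 617, p = (1336 + 102)/2 = 719.
Check: 617 · 719 = 443623.

719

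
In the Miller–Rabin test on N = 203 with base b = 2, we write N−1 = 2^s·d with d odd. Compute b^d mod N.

203 − 1 = 202 = 2^1 · 101, so d = 101.
2^1 ≡ 2 (mod 203)
2^2 ≡ 2^2 = 4 ≡ 4 (mod 203)
2^4 ≡ 4^2 = 16 ≡ 16 (mod 203)
2^8 ≡ 16^2 = 256 ≡ 53 (mod 203)
2^16 ≡ 53^2 = 2809 ≡ 170 (mod 203)
2^32 ≡ 170^2 = 28900 ≡ 74 (mod 203)
2^64 ≡ 74^2 = 5476 ≡ 198 (mod 203)
101 = 64 + 32 + 4 + 1 in binary powers of 2.
So 2^101 ≡ 198 · 74 · 16 · 2 ≡ 137 (mod 203).
Squaring chain: 137; never reaches −1, so base 2 is a Miller–Rabin witness that 203 is composite.

137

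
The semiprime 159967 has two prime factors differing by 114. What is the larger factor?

461

Since p = q + 114, we have 159967 = q(q + 114), so q² + 114q − 159967 = 0.
Discriminant: 114² + 4·159967 = 12996 + 639868 = 652864; √652864 = 808.
q = (−114 + 808)/2 = 347, and p = q + 114 = 461.
Check: 347 · 461 = 159967.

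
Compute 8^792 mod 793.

729

8^1 ≡ 8 (mod 793)
8^2 ≡ 8^2 = 64 ≡ 64 (mod 793)
8^4 ≡ 64^2 = 4096 ≡ 131 (mod 793)
8^8 ≡ 131^2 = 17161 ≡ 508 (mod 793)
8^16 ≡ 508^2 = 258064 ≡ 339 (mod 793)
8^32 ≡ 339^2 = 114921 ≡ 729 (mod 793)
8^64 ≡ 729^2 = 531441 ≡ 131 (mod 793)
8^128 ≡ 131^2 = 17161 ≡ 508 (mod 793)
8^256 ≡ 508^2 = 258064 ≡ 339 (mod 793)
8^512 ≡ 339^2 = 114921 ≡ 729 (mod 793)
792 = 512 + 256 + 16 + 8 in binary powers of 2.
So 8^792 ≡ 729 · 339 · 339 · 508 ≡ 729 (mod 793).
Since 729 ≠ 1, base 8 is a Fermat witness: 793 is composite.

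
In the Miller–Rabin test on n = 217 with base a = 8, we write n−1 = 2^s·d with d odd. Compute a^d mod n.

64

217 − 1 = 216 = 2^3 · 27, so d = 27.
8^1 ≡ 8 (mod 217)
8^2 ≡ 8^2 = 64 ≡ 64 (mod 217)
8^4 ≡ 64^2 = 4096 ≡ 190 (mod 217)
8^8 ≡ 190^2 = 36100 ≡ 78 (mod 217)
8^16 ≡ 78^2 = 6084 ≡ 8 (mod 217)
27 = 16 + 8 + 2 + 1 in binary powers of 2.
So 8^27 ≡ 8 · 78 · 64 · 8 ≡ 64 (mod 217).
Squaring chain: 64 → 190 → 78; never reaches −1, so base 8 is a Miller–Rabin witness that 217 is composite.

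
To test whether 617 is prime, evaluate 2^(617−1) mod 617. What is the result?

2^1 ≡ 2 (mod 617)
2^2 ≡ 2^2 = 4 ≡ 4 (mod 617)
2^4 ≡ 4^2 = 16 ≡ 16 (mod 617)
2^8 ≡ 16^2 = 256 ≡ 256 (mod 617)
2^16 ≡ 256^2 = 65536 ≡ 134 (mod 617)
2^32 ≡ 134^2 = 17956 ≡ 63 (mod 617)
2^64 ≡ 63^2 = 3969 ≡ 267 (mod 617)
2^128 ≡ 267^2 = 71289 ≡ 334 (mod 617)
2^256 ≡ 334^2 = 111556 ≡ 496 (mod 617)
2^512 ≡ 496^2 = 246016 ≡ 450 (mod 617)
616 = 512 + 64 + 32 + 8 in binary powers of 2.
So 2^616 ≡ 450 · 267 · 63 · 256 ≡ 1 (mod 617).
Since the result is 1, base 2 gives no evidence that 617 is composite.

1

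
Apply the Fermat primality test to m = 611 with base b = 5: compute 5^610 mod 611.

441

5^1 ≡ 5 (mod 611)
5^2 ≡ 5^2 = 25 ≡ 25 (mod 611)
5^4 ≡ 25^2 = 625 ≡ 14 (mod 611)
5^8 ≡ 14^2 = 196 ≡ 196 (mod 611)
5^16 ≡ 196^2 = 38416 ≡ 534 (mod 611)
5^32 ≡ 534^2 = 285156 ≡ 430 (mod 611)
5^64 ≡ 430^2 = 184900 ≡ 378 (mod 611)
5^128 ≡ 378^2 = 142884 ≡ 521 (mod 611)
5^256 ≡ 521^2 = 271441 ≡ 157 (mod 611)
5^512 ≡ 157^2 = 24649 ≡ 209 (mod 611)
610 = 512 + 64 + 32 + 2 in binary powers of 2.
So 5^610 ≡ 209 · 378 · 430 · 25 ≡ 441 (mod 611).
Since 441 ≠ 1, base 5 is a Fermat witness: 611 is composite.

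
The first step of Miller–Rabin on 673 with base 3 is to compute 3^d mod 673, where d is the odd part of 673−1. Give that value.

347

673 − 1 = 672 = 2^5 · 21, so d = 21.
3^1 ≡ 3 (mod 673)
3^2 ≡ 3^2 = 9 ≡ 9 (mod 673)
3^4 ≡ 9^2 = 81 ≡ 81 (mod 673)
3^8 ≡ 81^2 = 6561 ≡ 504 (mod 673)
3^16 ≡ 504^2 = 254016 ≡ 295 (mod 673)
21 = 16 + 4 + 1 in binary powers of 2.
So 3^21 ≡ 295 · 81 · 3 ≡ 347 (mod 673).
Squaring chain: 347 → 615 → 672 → 1 → 1; reaches −1, so base 3 does not prove 673 composite.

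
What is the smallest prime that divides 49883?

83

49883 is odd.
Digit sum 32, not divisible by 3.
Ends in 3: not divisible by 5.
7: 49883 = 7·7126 + 1
11: 49883 = 11·4534 + 9
13: 49883 = 13·3837 + 2
17: 49883 = 17·2934 + 5
19: 49883 = 19·2625 + 8
23: 49883 = 23·2168 + 19
29: 49883 = 29·1720 + 3
31: 49883 = 31·1609 + 4
37: 49883 = 37·1348 + 7
41: 49883 = 41·1216 + 27
43: 49883 = 43·1160 + 3
47: 49883 = 47·1061 + 16
53: 49883 = 53·941 + 10
59: 49883 = 59·845 + 28
61: 49883 = 61·817 + 46
67: 49883 = 67·744 + 35
71: 49883 = 71·702 + 41
73: 49883 = 73·683 + 24
79: 49883 = 79·631 + 34
83: 49883 = 83·601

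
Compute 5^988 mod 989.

5^1 ≡ 5 (mod 989)
5^2 ≡ 5^2 = 25 ≡ 25 (mod 989)
5^4 ≡ 25^2 = 625 ≡ 625 (mod 989)
5^8 ≡ 625^2 = 390625 ≡ 959 (mod 989)
5^16 ≡ 959^2 = 919681 ≡ 900 (mod 989)
5^32 ≡ 900^2 = 810000 ≡ 9 (mod 989)
5^64 ≡ 9^2 = 81 ≡ 81 (mod 989)
5^128 ≡ 81^2 = 6561 ≡ 627 (mod 989)
5^256 ≡ 627^2 = 393129 ≡ 496 (mod 989)
5^512 ≡ 496^2 = 246016 ≡ 744 (mod 989)
988 = 512 + 256 + 128 + 64 + 16 + 8 + 4 in binary powers of 2.
So 5^988 ≡ 744 · 496 · 627 · 81 · 900 · 959 · 625 ≡ 81 (mod 989).
Since 81 ≠ 1, base 5 is a Fermat witness: 989 is composite.

81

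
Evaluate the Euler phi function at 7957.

7776

Factor: 7957 = 73 · 109.
φ(7957) = (73−1) · (109−1) = 72 · 108 = 7776.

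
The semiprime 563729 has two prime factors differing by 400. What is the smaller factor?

577

Since p = q + 400, we have 563729 = q(q + 400), so q² + 400q − 563729 = 0.
Discriminant: 400² + 4·563729 = 160000 + 2254916 = 2414916; √2414916 = 1554.
q = (−400 + 1554)/2 = 577, and p = q + 400 = 977.
Check: 577 · 977 = 563729.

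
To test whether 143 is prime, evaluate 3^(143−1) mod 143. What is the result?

42

3^1 ≡ 3 (mod 143)
3^2 ≡ 3^2 = 9 ≡ 9 (mod 143)
3^4 ≡ 9^2 = 81 ≡ 81 (mod 143)
3^8 ≡ 81^2 = 6561 ≡ 126 (mod 143)
3^16 ≡ 126^2 = 15876 ≡ 3 (mod 143)
3^32 ≡ 3^2 = 9 ≡ 9 (mod 143)
3^64 ≡ 9^2 = 81 ≡ 81 (mod 143)
3^128 ≡ 81^2 = 6561 ≡ 126 (mod 143)
142 = 128 + 8 + 4 + 2 in binary powers of 2.
So 3^142 ≡ 126 · 126 · 81 · 9 ≡ 42 (mod 143).
Since 42 ≠ 1, base 3 is a Fermat witness: 143 is composite.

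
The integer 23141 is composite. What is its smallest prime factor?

23141 is odd.
Digit sum 11, not divisible by 3.
Ends in 1: not divisible by 5.
7: 23141 = 7·3305 + 6
11: 23141 = 11·2103 + 8
13: 23141 = 13·1780 + 1
17: 23141 = 17·1361 + 4
19: 23141 = 19·1217 + 18
23: 23141 = 23·1006 + 3
29: 23141 = 29·797 + 28
31: 23141 = 31·746 + 15
37: 23141 = 37·625 + 16
41: 23141 = 41·564 + 17
43: 23141 = 43·538 + 7
47: 23141 = 47·492 + 17
53: 23141 = 53·436 + 33
59: 23141 = 59·392 + 13
61: 23141 = 61·379 + 22
67: 23141 = 67·345 + 26
71: 23141 = 71·325 + 66
73: 23141 = 73·317

73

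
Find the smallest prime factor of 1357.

1357 is odd.
Digit sum 16, not divisible by 3.
Ends in 7: not divisible by 5.
7: 1357 = 7·193 + 6
11: 1357 = 11·123 + 4
13: 1357 = 13·104 + 5
17: 1357 = 17·79 + 14
19: 1357 = 19·71 + 8
23: 1357 = 23·59

23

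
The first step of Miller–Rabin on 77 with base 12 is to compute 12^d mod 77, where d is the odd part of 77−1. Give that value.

12

77 − 1 = 76 = 2^2 · 19, so d = 19.
12^1 ≡ 12 (mod 77)
12^2 ≡ 12^2 = 144 ≡ 67 (mod 77)
12^4 ≡ 67^2 = 4489 ≡ 23 (mod 77)
12^8 ≡ 23^2 = 529 ≡ 67 (mod 77)
12^16 ≡ 67^2 = 4489 ≡ 23 (mod 77)
19 = 16 + 2 + 1 in binary powers of 2.
So 12^19 ≡ 23 · 67 · 12 ≡ 12 (mod 77).
Squaring chain: 12 → 67; never reaches −1, so base 12 is a Miller–Rabin witness that 77 is composite.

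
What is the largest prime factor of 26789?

26789 = 7 · 3827
3827 = 43 · 89
89 is prime.
So 26789 = 7 · 43 · 89; the largest prime factor is 89.

89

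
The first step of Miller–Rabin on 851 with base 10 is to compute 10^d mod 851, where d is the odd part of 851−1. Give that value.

359

851 − 1 = 850 = 2^1 · 425, so d = 425.
10^1 ≡ 10 (mod 851)
10^2 ≡ 10^2 = 100 ≡ 100 (mod 851)
10^4 ≡ 100^2 = 10000 ≡ 639 (mod 851)
10^8 ≡ 639^2 = 408321 ≡ 692 (mod 851)
10^16 ≡ 692^2 = 478864 ≡ 602 (mod 851)
10^32 ≡ 602^2 = 362404 ≡ 729 (mod 851)
10^64 ≡ 729^2 = 531441 ≡ 417 (mod 851)
10^128 ≡ 417^2 = 173889 ≡ 285 (mod 851)
10^256 ≡ 285^2 = 81225 ≡ 380 (mod 851)
425 = 256 + 128 + 32 + 8 + 1 in binary powers of 2.
So 10^425 ≡ 380 · 285 · 729 · 692 · 10 ≡ 359 (mod 851).
Squaring chain: 359; never reaches −1, so base 10 is a Miller–Rabin witness that 851 is composite.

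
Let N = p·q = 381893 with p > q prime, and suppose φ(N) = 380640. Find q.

521

φ(n) = (p−1)(q−1) = n − (p+q) + 1, so p + q = 381893 − 380640 + 1 = 1254.
p and q are the roots of t² − 1254t + 381893 = 0.
Discriminant: 1254² − 4·381893 = 1572516 − 1527572 = 44944; √44944 = 212.
q = (1254 − 212)/2 = 521, p = (1254 + 212)/2 = 733.
Check: 521 · 733 = 381893.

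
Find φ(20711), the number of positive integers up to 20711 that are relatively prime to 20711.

Factor: 20711 = 139 · 149.
φ(20711) = (139−1) · (149−1) = 138 · 148 = 20424.

20424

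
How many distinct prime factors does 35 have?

35 = 5 · 7
35 = 5 · 7, which has 2 distinct prime factors.

2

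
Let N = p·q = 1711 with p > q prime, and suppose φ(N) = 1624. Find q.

29

φ(n) = (p−1)(q−1) = n − (p+q) + 1, so p + q = 1711 − 1624 + 1 = 88.
p and q are the roots of t² − 88t + 1711 = 0.
Discriminant: 88² − 4·1711 = 7744 − 6844 = 900; √900 = 30.
q = (88 − 30)/2 = 29, p = (88 + 30)/2 = 59.
Check: 29 · 59 = 1711.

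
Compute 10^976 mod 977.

1

10^1 ≡ 10 (mod 977)
10^2 ≡ 10^2 = 100 ≡ 100 (mod 977)
10^4 ≡ 100^2 = 10000 ≡ 230 (mod 977)
10^8 ≡ 230^2 = 52900 ≡ 142 (mod 977)
10^16 ≡ 142^2 = 20164 ≡ 624 (mod 977)
10^32 ≡ 624^2 = 389376 ≡ 530 (mod 977)
10^64 ≡ 530^2 = 280900 ≡ 501 (mod 977)
10^128 ≡ 501^2 = 251001 ≡ 889 (mod 977)
10^256 ≡ 889^2 = 790321 ≡ 905 (mod 977)
10^512 ≡ 905^2 = 819025 ≡ 299 (mod 977)
976 = 512 + 256 + 128 + 64 + 16 in binary powers of 2.
So 10^976 ≡ 299 · 905 · 889 · 501 · 624 ≡ 1 (mod 977).
Since the result is 1, base 10 gives no evidence that 977 is composite.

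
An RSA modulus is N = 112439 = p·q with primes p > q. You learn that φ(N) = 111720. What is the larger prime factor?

491

φ(n) = (p−1)(q−1) = n − (p+q) + 1, so p + q = 112439 − 111720 + 1 = 720.
p and q are the roots of t² − 720t + 112439 = 0.
Discriminant: 720² − 4·112439 = 518400 − 449756 = 68644; √68644 = 262.
q = (720 − 262)/2 = 229, p = (720 + 262)/2 = 491.
Check: 229 · 491 = 112439.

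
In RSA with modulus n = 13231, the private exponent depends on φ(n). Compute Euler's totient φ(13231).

Factor: 13231 = 101 · 131.
φ(13231) = (101−1) · (131−1) = 100 · 130 = 13000.

13000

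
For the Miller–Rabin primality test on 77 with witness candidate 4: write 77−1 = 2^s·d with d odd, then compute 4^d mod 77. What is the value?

77 − 1 = 76 = 2^2 · 19, so d = 19.
4^1 ≡ 4 (mod 77)
4^2 ≡ 4^2 = 16 ≡ 16 (mod 77)
4^4 ≡ 16^2 = 256 ≡ 25 (mod 77)
4^8 ≡ 25^2 = 625 ≡ 9 (mod 77)
4^16 ≡ 9^2 = 81 ≡ 4 (mod 77)
19 = 16 + 2 + 1 in binary powers of 2.
So 4^19 ≡ 4 · 16 · 4 ≡ 25 (mod 77).
Squaring chain: 25 → 9; never reaches −1, so base 4 is a Miller–Rabin witness that 77 is composite.

25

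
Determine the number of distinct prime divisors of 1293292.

1293292 = 2^2 · 323323
323323 = 7 · 46189
46189 = 11 · 4199
4199 = 13 · 323
323 = 17 · 19
1293292 = 2^2 · 7 · 11 · 13 · 17 · 19, which has 6 distinct prime factors.

6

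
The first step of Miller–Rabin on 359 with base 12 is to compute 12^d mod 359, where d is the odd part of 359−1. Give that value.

1

359 − 1 = 358 = 2^1 · 179, so d = 179.
12^1 ≡ 12 (mod 359)
12^2 ≡ 12^2 = 144 ≡ 144 (mod 359)
12^4 ≡ 144^2 = 20736 ≡ 273 (mod 359)
12^8 ≡ 273^2 = 74529 ≡ 216 (mod 359)
12^16 ≡ 216^2 = 46656 ≡ 345 (mod 359)
12^32 ≡ 345^2 = 119025 ≡ 196 (mod 359)
12^64 ≡ 196^2 = 38416 ≡ 3 (mod 359)
12^128 ≡ 3^2 = 9 ≡ 9 (mod 359)
179 = 128 + 32 + 16 + 2 + 1 in binary powers of 2.
So 12^179 ≡ 9 · 196 · 345 · 144 · 12 ≡ 1 (mod 359).
Since 12^d ≡ 1 (mod 359), base 12 does not prove 359 composite.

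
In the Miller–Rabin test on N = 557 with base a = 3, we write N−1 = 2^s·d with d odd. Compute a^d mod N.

439

557 − 1 = 556 = 2^2 · 139, so d = 139.
3^1 ≡ 3 (mod 557)
3^2 ≡ 3^2 = 9 ≡ 9 (mod 557)
3^4 ≡ 9^2 = 81 ≡ 81 (mod 557)
3^8 ≡ 81^2 = 6561 ≡ 434 (mod 557)
3^16 ≡ 434^2 = 188356 ≡ 90 (mod 557)
3^32 ≡ 90^2 = 8100 ≡ 302 (mod 557)
3^64 ≡ 302^2 = 91204 ≡ 413 (mod 557)
3^128 ≡ 413^2 = 170569 ≡ 127 (mod 557)
139 = 128 + 8 + 2 + 1 in binary powers of 2.
So 3^139 ≡ 127 · 434 · 9 · 3 ≡ 439 (mod 557).
Squaring chain: 439 → 556; reaches −1, so base 3 does not prove 557 composite.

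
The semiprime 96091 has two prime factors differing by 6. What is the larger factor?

313

Since p = q + 6, we have 96091 = q(q + 6), so q² + 6q − 96091 = 0.
Discriminant: 6² + 4·96091 = 36 + 384364 = 384400; √384400 = 620.
q = (−6 + 620)/2 = 307, and p = q + 6 = 313.
Check: 307 · 313 = 96091.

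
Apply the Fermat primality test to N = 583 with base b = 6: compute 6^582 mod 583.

278

6^1 ≡ 6 (mod 583)
6^2 ≡ 6^2 = 36 ≡ 36 (mod 583)
6^4 ≡ 36^2 = 1296 ≡ 130 (mod 583)
6^8 ≡ 130^2 = 16900 ≡ 576 (mod 583)
6^16 ≡ 576^2 = 331776 ≡ 49 (mod 583)
6^32 ≡ 49^2 = 2401 ≡ 69 (mod 583)
6^64 ≡ 69^2 = 4761 ≡ 97 (mod 583)
6^128 ≡ 97^2 = 9409 ≡ 81 (mod 583)
6^256 ≡ 81^2 = 6561 ≡ 148 (mod 583)
6^512 ≡ 148^2 = 21904 ≡ 333 (mod 583)
582 = 512 + 64 + 4 + 2 in binary powers of 2.
So 6^582 ≡ 333 · 97 · 130 · 36 ≡ 278 (mod 583).
Since 278 ≠ 1, base 6 is a Fermat witness: 583 is composite.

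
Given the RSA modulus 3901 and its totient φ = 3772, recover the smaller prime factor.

47

φ(n) = (p−1)(q−1) = n − (p+q) + 1, so p + q = 3901 − 3772 + 1 = 130.
p and q are the roots of t² − 130t + 3901 = 0.
Discriminant: 130² − 4·3901 = 16900 − 15604 = 1296; √1296 = 36.
q = (130 − 36)/2 = 47, p = (130 + 36)/2 = 83.
Check: 47 · 83 = 3901.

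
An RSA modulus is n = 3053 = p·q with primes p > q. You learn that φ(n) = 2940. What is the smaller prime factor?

φ(n) = (p−1)(q−1) = n − (p+q) + 1, so p + q = 3053 − 2940 + 1 = 114.
p and q are the roots of t² − 114t + 3053 = 0.
Discriminant: 114² − 4·3053 = 12996 − 12212 = 784; √784 = 28.
q = (114 − 28)/2 = 43, p = (114 + 28)/2 = 71.
Check: 43 · 71 = 3053.

43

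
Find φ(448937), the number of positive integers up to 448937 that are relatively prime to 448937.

423280

Factor: 448937 = 23 · 131 · 149.
φ(448937) = (23−1) · (131−1) · (149−1) = 22 · 130 · 148 = 423280.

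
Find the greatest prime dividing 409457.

79

409457 = 71 · 5767
5767 = 73 · 79
79 is prime.
So 409457 = 71 · 73 · 79; the largest prime factor is 79.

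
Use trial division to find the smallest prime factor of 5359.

23

5359 is odd.
Digit sum 22, not divisible by 3.
Ends in 9: not divisible by 5.
7: 5359 = 7·765 + 4
11: 5359 = 11·487 + 2
13: 5359 = 13·412 + 3
17: 5359 = 17·315 + 4
19: 5359 = 19·282 + 1
23: 5359 = 23·233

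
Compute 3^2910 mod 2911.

811

3^1 ≡ 3 (mod 2911)
3^2 ≡ 3^2 = 9 ≡ 9 (mod 2911)
3^4 ≡ 9^2 = 81 ≡ 81 (mod 2911)
3^8 ≡ 81^2 = 6561 ≡ 739 (mod 2911)
3^16 ≡ 739^2 = 546121 ≡ 1764 (mod 2911)
3^32 ≡ 1764^2 = 3111696 ≡ 2748 (mod 2911)
3^64 ≡ 2748^2 = 7551504 ≡ 370 (mod 2911)
3^128 ≡ 370^2 = 136900 ≡ 83 (mod 2911)
3^256 ≡ 83^2 = 6889 ≡ 1067 (mod 2911)
3^512 ≡ 1067^2 = 1138489 ≡ 288 (mod 2911)
3^1024 ≡ 288^2 = 82944 ≡ 1436 (mod 2911)
3^2048 ≡ 1436^2 = 2062096 ≡ 1108 (mod 2911)
2910 = 2048 + 512 + 256 + 64 + 16 + 8 + 4 + 2 in binary powers of 2.
So 3^2910 ≡ 1108 · 288 · 1067 · 370 · 1764 · 739 · 81 · 9 ≡ 811 (mod 2911).
Since 811 ≠ 1, base 3 is a Fermat witness: 2911 is composite.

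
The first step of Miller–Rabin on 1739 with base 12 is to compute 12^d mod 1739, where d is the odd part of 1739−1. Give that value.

1739 − 1 = 1738 = 2^1 · 869, so d = 869.
12^1 ≡ 12 (mod 1739)
12^2 ≡ 12^2 = 144 ≡ 144 (mod 1739)
12^4 ≡ 144^2 = 20736 ≡ 1607 (mod 1739)
12^8 ≡ 1607^2 = 2582449 ≡ 34 (mod 1739)
12^16 ≡ 34^2 = 1156 ≡ 1156 (mod 1739)
12^32 ≡ 1156^2 = 1336336 ≡ 784 (mod 1739)
12^64 ≡ 784^2 = 614656 ≡ 789 (mod 1739)
12^128 ≡ 789^2 = 622521 ≡ 1698 (mod 1739)
12^256 ≡ 1698^2 = 2883204 ≡ 1681 (mod 1739)
12^512 ≡ 1681^2 = 2825761 ≡ 1625 (mod 1739)
869 = 512 + 256 + 64 + 32 + 4 + 1 in binary powers of 2.
So 12^869 ≡ 1625 · 1681 · 789 · 784 · 1607 · 12 ≡ 1635 (mod 1739).
Squaring chain: 1635; never reaches −1, so base 12 is a Miller–Rabin witness that 1739 is composite.

1635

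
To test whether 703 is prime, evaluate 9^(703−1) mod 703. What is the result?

1

9^1 ≡ 9 (mod 703)
9^2 ≡ 9^2 = 81 ≡ 81 (mod 703)
9^4 ≡ 81^2 = 6561 ≡ 234 (mod 703)
9^8 ≡ 234^2 = 54756 ≡ 625 (mod 703)
9^16 ≡ 625^2 = 390625 ≡ 460 (mod 703)
9^32 ≡ 460^2 = 211600 ≡ 700 (mod 703)
9^64 ≡ 700^2 = 490000 ≡ 9 (mod 703)
9^128 ≡ 9^2 = 81 ≡ 81 (mod 703)
9^256 ≡ 81^2 = 6561 ≡ 234 (mod 703)
9^512 ≡ 234^2 = 54756 ≡ 625 (mod 703)
702 = 512 + 128 + 32 + 16 + 8 + 4 + 2 in binary powers of 2.
So 9^702 ≡ 625 · 81 · 700 · 460 · 625 · 234 · 81 ≡ 1 (mod 703).
Since the result is 1, base 9 gives no evidence that 703 is composite.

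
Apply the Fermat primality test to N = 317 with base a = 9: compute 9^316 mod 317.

1

9^1 ≡ 9 (mod 317)
9^2 ≡ 9^2 = 81 ≡ 81 (mod 317)
9^4 ≡ 81^2 = 6561 ≡ 221 (mod 317)
9^8 ≡ 221^2 = 48841 ≡ 23 (mod 317)
9^16 ≡ 23^2 = 529 ≡ 212 (mod 317)
9^32 ≡ 212^2 = 44944 ≡ 247 (mod 317)
9^64 ≡ 247^2 = 61009 ≡ 145 (mod 317)
9^128 ≡ 145^2 = 21025 ≡ 103 (mod 317)
9^256 ≡ 103^2 = 10609 ≡ 148 (mod 317)
316 = 256 + 32 + 16 + 8 + 4 in binary powers of 2.
So 9^316 ≡ 148 · 247 · 212 · 23 · 221 ≡ 1 (mod 317).
Since the result is 1, base 9 gives no evidence that 317 is composite.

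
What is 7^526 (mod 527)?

348

7^1 ≡ 7 (mod 527)
7^2 ≡ 7^2 = 49 ≡ 49 (mod 527)
7^4 ≡ 49^2 = 2401 ≡ 293 (mod 527)
7^8 ≡ 293^2 = 85849 ≡ 475 (mod 527)
7^16 ≡ 475^2 = 225625 ≡ 69 (mod 527)
7^32 ≡ 69^2 = 4761 ≡ 18 (mod 527)
7^64 ≡ 18^2 = 324 ≡ 324 (mod 527)
7^128 ≡ 324^2 = 104976 ≡ 103 (mod 527)
7^256 ≡ 103^2 = 10609 ≡ 69 (mod 527)
7^512 ≡ 69^2 = 4761 ≡ 18 (mod 527)
526 = 512 + 8 + 4 + 2 in binary powers of 2.
So 7^526 ≡ 18 · 475 · 293 · 49 ≡ 348 (mod 527).
Since 348 ≠ 1, base 7 is a Fermat witness: 527 is composite.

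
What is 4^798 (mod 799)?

4^1 ≡ 4 (mod 799)
4^2 ≡ 4^2 = 16 ≡ 16 (mod 799)
4^4 ≡ 16^2 = 256 ≡ 256 (mod 799)
4^8 ≡ 256^2 = 65536 ≡ 18 (mod 799)
4^16 ≡ 18^2 = 324 ≡ 324 (mod 799)
4^32 ≡ 324^2 = 104976 ≡ 307 (mod 799)
4^64 ≡ 307^2 = 94249 ≡ 766 (mod 799)
4^128 ≡ 766^2 = 586756 ≡ 290 (mod 799)
4^256 ≡ 290^2 = 84100 ≡ 205 (mod 799)
4^512 ≡ 205^2 = 42025 ≡ 477 (mod 799)
798 = 512 + 256 + 16 + 8 + 4 + 2 in binary powers of 2.
So 4^798 ≡ 477 · 205 · 324 · 18 · 256 · 16 ≡ 747 (mod 799).
Since 747 ≠ 1, base 4 is a Fermat witness: 799 is composite.

747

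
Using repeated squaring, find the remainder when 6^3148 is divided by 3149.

1781

6^1 ≡ 6 (mod 3149)
6^2 ≡ 6^2 = 36 ≡ 36 (mod 3149)
6^4 ≡ 36^2 = 1296 ≡ 1296 (mod 3149)
6^8 ≡ 1296^2 = 1679616 ≡ 1199 (mod 3149)
6^16 ≡ 1199^2 = 1437601 ≡ 1657 (mod 3149)
6^32 ≡ 1657^2 = 2745649 ≡ 2870 (mod 3149)
6^64 ≡ 2870^2 = 8236900 ≡ 2265 (mod 3149)
6^128 ≡ 2265^2 = 5130225 ≡ 504 (mod 3149)
6^256 ≡ 504^2 = 254016 ≡ 2096 (mod 3149)
6^512 ≡ 2096^2 = 4393216 ≡ 361 (mod 3149)
6^1024 ≡ 361^2 = 130321 ≡ 1212 (mod 3149)
6^2048 ≡ 1212^2 = 1468944 ≡ 1510 (mod 3149)
3148 = 2048 + 1024 + 64 + 8 + 4 in binary powers of 2.
So 6^3148 ≡ 1510 · 1212 · 2265 · 1199 · 1296 ≡ 1781 (mod 3149).
Since 1781 ≠ 1, base 6 is a Fermat witness: 3149 is composite.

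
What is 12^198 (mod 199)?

12^1 ≡ 12 (mod 199)
12^2 ≡ 12^2 = 144 ≡ 144 (mod 199)
12^4 ≡ 144^2 = 20736 ≡ 40 (mod 199)
12^8 ≡ 40^2 = 1600 ≡ 8 (mod 199)
12^16 ≡ 8^2 = 64 ≡ 64 (mod 199)
12^32 ≡ 64^2 = 4096 ≡ 116 (mod 199)
12^64 ≡ 116^2 = 13456 ≡ 123 (mod 199)
12^128 ≡ 123^2 = 15129 ≡ 5 (mod 199)
198 = 128 + 64 + 4 + 2 in binary powers of 2.
So 12^198 ≡ 5 · 123 · 40 · 144 ≡ 1 (mod 199).
Since the result is 1, base 12 gives no evidence that 199 is composite.

1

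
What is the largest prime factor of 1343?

79

1343 = 17 · 79
79 is prime.
So 1343 = 17 · 79; the largest prime factor is 79.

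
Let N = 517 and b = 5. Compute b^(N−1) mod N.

247

5^1 ≡ 5 (mod 517)
5^2 ≡ 5^2 = 25 ≡ 25 (mod 517)
5^4 ≡ 25^2 = 625 ≡ 108 (mod 517)
5^8 ≡ 108^2 = 11664 ≡ 290 (mod 517)
5^16 ≡ 290^2 = 84100 ≡ 346 (mod 517)
5^32 ≡ 346^2 = 119716 ≡ 289 (mod 517)
5^64 ≡ 289^2 = 83521 ≡ 284 (mod 517)
5^128 ≡ 284^2 = 80656 ≡ 4 (mod 517)
5^256 ≡ 4^2 = 16 ≡ 16 (mod 517)
5^512 ≡ 16^2 = 256 ≡ 256 (mod 517)
516 = 512 + 4 in binary powers of 2.
So 5^516 ≡ 256 · 108 ≡ 247 (mod 517).
Since 247 ≠ 1, base 5 is a Fermat witness: 517 is composite.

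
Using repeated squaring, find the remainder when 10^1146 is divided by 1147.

10^1 ≡ 10 (mod 1147)
10^2 ≡ 10^2 = 100 ≡ 100 (mod 1147)
10^4 ≡ 100^2 = 10000 ≡ 824 (mod 1147)
10^8 ≡ 824^2 = 678976 ≡ 1099 (mod 1147)
10^16 ≡ 1099^2 = 1207801 ≡ 10 (mod 1147)
10^32 ≡ 10^2 = 100 ≡ 100 (mod 1147)
10^64 ≡ 100^2 = 10000 ≡ 824 (mod 1147)
10^128 ≡ 824^2 = 678976 ≡ 1099 (mod 1147)
10^256 ≡ 1099^2 = 1207801 ≡ 10 (mod 1147)
10^512 ≡ 10^2 = 100 ≡ 100 (mod 1147)
10^1024 ≡ 100^2 = 10000 ≡ 824 (mod 1147)
1146 = 1024 + 64 + 32 + 16 + 8 + 2 in binary powers of 2.
So 10^1146 ≡ 824 · 824 · 100 · 10 · 1099 · 100 ≡ 963 (mod 1147).
Since 963 ≠ 1, base 10 is a Fermat witness: 1147 is composite.

963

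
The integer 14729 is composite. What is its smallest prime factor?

11

14729 is odd.
Digit sum 23, not divisible by 3.
Ends in 9: not divisible by 5.
7: 14729 = 7·2104 + 1
11: 14729 = 11·1339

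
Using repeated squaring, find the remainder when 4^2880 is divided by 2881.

107

4^1 ≡ 4 (mod 2881)
4^2 ≡ 4^2 = 16 ≡ 16 (mod 2881)
4^4 ≡ 16^2 = 256 ≡ 256 (mod 2881)
4^8 ≡ 256^2 = 65536 ≡ 2154 (mod 2881)
4^16 ≡ 2154^2 = 4639716 ≡ 1306 (mod 2881)
4^32 ≡ 1306^2 = 1705636 ≡ 84 (mod 2881)
4^64 ≡ 84^2 = 7056 ≡ 1294 (mod 2881)
4^128 ≡ 1294^2 = 1674436 ≡ 575 (mod 2881)
4^256 ≡ 575^2 = 330625 ≡ 2191 (mod 2881)
4^512 ≡ 2191^2 = 4800481 ≡ 735 (mod 2881)
4^1024 ≡ 735^2 = 540225 ≡ 1478 (mod 2881)
4^2048 ≡ 1478^2 = 2184484 ≡ 686 (mod 2881)
2880 = 2048 + 512 + 256 + 64 in binary powers of 2.
So 4^2880 ≡ 686 · 735 · 2191 · 1294 ≡ 107 (mod 2881).
Since 107 ≠ 1, base 4 is a Fermat witness: 2881 is composite.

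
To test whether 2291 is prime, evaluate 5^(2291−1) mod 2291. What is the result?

5^1 ≡ 5 (mod 2291)
5^2 ≡ 5^2 = 25 ≡ 25 (mod 2291)
5^4 ≡ 25^2 = 625 ≡ 625 (mod 2291)
5^8 ≡ 625^2 = 390625 ≡ 1155 (mod 2291)
5^16 ≡ 1155^2 = 1334025 ≡ 663 (mod 2291)
5^32 ≡ 663^2 = 439569 ≡ 1988 (mod 2291)
5^64 ≡ 1988^2 = 3952144 ≡ 169 (mod 2291)
5^128 ≡ 169^2 = 28561 ≡ 1069 (mod 2291)
5^256 ≡ 1069^2 = 1142761 ≡ 1843 (mod 2291)
5^512 ≡ 1843^2 = 3396649 ≡ 1387 (mod 2291)
5^1024 ≡ 1387^2 = 1923769 ≡ 1620 (mod 2291)
5^2048 ≡ 1620^2 = 2624400 ≡ 1205 (mod 2291)
2290 = 2048 + 128 + 64 + 32 + 16 + 2 in binary powers of 2.
So 5^2290 ≡ 1205 · 1069 · 169 · 1988 · 663 · 25 ≡ 111 (mod 2291).
Since 111 ≠ 1, base 5 is a Fermat witness: 2291 is composite.

111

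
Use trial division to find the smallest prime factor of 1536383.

1536383 is odd.
Digit sum 29, not divisible by 3.
Ends in 3: not divisible by 5.
7: 1536383 = 7·219483 + 2
11: 1536383 = 11·139671 + 2
13: 1536383 = 13·118183 + 4
17: 1536383 = 17·90375 + 8
19: 1536383 = 19·80862 + 5
23: 1536383 = 23·66799 + 6
29: 1536383 = 29·52978 + 21
31: 1536383 = 31·49560 + 23
37: 1536383 = 37·41523 + 32
41: 1536383 = 41·37472 + 31
43: 1536383 = 43·35729 + 36
47: 1536383 = 47·32689

47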